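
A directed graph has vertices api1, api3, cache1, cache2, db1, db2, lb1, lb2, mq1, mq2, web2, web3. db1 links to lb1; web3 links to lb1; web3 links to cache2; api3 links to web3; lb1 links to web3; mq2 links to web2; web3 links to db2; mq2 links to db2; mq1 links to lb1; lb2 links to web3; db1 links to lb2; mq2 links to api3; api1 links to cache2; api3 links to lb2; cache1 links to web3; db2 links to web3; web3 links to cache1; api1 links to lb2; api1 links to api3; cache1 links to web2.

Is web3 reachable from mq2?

Explore from mq2.
Distance 1: reach api3, db2, web2.
Distance 2: reach lb2, web3.
Found web3.

Yes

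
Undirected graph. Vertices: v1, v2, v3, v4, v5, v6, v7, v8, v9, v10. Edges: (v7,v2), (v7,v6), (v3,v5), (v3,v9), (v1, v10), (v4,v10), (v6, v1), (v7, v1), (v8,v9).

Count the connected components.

2

From v1: component {v1, v2, v4, v6, v7, v10}.
From v3: component {v3, v5, v8, v9}.
That's 2 components.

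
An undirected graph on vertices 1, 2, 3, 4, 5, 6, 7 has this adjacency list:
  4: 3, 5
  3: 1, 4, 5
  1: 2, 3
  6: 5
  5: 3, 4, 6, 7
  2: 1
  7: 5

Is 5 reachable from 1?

Explore from 1.
Distance 1: reach 2, 3.
Distance 2: reach 4, 5.
Found 5.

Yes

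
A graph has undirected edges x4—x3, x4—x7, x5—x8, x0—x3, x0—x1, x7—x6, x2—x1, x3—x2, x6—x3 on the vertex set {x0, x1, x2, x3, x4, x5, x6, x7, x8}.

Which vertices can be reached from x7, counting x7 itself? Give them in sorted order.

x0, x1, x2, x3, x4, x6, x7

Start at x7.
Its neighbours: x4, x6.
Then their neighbours: x3.
Then next layer: x0, x2.
Then next layer: x1.
Nothing further is reachable.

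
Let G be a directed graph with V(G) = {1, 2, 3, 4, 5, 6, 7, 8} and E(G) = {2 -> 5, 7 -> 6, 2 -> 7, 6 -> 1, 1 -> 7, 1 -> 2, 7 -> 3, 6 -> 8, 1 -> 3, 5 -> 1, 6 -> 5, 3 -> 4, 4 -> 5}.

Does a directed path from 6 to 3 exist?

Yes

Explore from 6.
Distance 1: reach 1, 5, 8.
Distance 2: reach 2, 3, 7.
Found 3.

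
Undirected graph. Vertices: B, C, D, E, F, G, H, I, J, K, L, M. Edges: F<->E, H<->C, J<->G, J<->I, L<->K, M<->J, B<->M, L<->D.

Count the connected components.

From B: component {B, G, I, J, M}.
From C: component {C, H}.
From D: component {D, K, L}.
From E: component {E, F}.
That's 4 components.

4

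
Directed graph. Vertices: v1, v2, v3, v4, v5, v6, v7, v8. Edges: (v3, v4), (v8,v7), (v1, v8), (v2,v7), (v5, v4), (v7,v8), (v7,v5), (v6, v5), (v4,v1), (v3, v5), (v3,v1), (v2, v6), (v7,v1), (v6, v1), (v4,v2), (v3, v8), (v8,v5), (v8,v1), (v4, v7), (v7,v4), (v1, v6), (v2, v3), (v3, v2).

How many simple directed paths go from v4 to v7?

v4→v1→v8→v7
v4→v2→v3→v1→v8→v7
v4→v2→v3→v8→v7
v4→v2→v6→v1→v8→v7
v4→v2→v7
v4→v7

6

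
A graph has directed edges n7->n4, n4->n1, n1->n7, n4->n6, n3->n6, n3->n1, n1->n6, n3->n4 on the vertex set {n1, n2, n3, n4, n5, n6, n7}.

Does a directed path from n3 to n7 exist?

Yes

Explore from n3.
Distance 1: reach n1, n4, n6.
Distance 2: reach n7.
Found n7.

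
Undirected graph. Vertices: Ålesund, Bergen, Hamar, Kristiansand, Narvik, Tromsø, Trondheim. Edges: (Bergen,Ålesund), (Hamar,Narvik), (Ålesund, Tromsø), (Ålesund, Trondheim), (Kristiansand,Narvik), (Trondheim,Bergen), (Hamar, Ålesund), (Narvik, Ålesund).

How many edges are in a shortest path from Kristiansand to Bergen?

3

Distance 0: Kristiansand.
Distance 1: Narvik.
Distance 2: Ålesund, Hamar.
Distance 3: Bergen, Tromsø, Trondheim — contains Bergen.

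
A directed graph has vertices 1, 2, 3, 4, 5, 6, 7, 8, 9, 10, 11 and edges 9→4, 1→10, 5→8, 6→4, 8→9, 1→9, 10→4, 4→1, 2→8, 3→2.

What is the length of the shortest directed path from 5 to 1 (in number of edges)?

Distance 0: 5.
Distance 1: 8.
Distance 2: 9.
Distance 3: 4.
Distance 4: 1 — contains 1.

4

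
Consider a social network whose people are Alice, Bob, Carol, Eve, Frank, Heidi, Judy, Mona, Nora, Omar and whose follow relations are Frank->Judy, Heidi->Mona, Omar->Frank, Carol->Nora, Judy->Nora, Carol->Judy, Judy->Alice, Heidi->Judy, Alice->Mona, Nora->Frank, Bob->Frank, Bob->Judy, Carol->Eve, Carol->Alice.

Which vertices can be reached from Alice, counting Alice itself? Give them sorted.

Alice, Mona

Start at Alice.
Its neighbours: Mona.
Nothing further is reachable.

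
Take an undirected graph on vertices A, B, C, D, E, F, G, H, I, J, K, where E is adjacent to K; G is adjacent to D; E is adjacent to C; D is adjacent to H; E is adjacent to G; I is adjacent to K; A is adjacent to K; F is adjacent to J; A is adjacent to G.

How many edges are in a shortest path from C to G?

2

Distance 0: C.
Distance 1: E.
Distance 2: G, K — contains G.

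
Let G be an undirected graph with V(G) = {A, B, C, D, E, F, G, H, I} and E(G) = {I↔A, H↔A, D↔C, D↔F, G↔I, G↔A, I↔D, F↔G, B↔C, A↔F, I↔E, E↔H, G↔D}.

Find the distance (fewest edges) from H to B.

5

Distance 0: H.
Distance 1: A, E.
Distance 2: F, G, I.
Distance 3: D.
Distance 4: C.
Distance 5: B — contains B.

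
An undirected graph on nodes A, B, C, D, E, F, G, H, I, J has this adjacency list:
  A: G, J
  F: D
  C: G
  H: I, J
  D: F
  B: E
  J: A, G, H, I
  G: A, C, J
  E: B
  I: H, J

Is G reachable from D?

No

Explore from D.
Distance 1: reach F.
The search is exhausted without reaching G; it lies in a different component.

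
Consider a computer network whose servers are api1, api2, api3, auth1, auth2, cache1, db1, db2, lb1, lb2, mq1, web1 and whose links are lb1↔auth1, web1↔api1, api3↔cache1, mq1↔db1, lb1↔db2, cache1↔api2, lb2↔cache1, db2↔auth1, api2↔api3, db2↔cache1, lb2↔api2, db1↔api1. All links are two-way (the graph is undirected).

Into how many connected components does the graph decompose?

3

From api1: component {api1, db1, mq1, web1}.
From api2: component {api2, api3, auth1, cache1, db2, lb1, lb2}.
From auth2: component {auth2}.
That's 3 components.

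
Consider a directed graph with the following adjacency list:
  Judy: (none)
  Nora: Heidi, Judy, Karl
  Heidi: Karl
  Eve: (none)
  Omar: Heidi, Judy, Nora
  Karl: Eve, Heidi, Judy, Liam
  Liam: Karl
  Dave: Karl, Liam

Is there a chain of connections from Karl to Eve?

Yes

Explore from Karl.
Distance 1: reach Eve, Heidi, Judy, Liam.
Found Eve.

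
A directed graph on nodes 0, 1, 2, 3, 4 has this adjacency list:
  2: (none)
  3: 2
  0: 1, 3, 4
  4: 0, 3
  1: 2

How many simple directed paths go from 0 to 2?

3

0→1→2
0→3→2
0→4→3→2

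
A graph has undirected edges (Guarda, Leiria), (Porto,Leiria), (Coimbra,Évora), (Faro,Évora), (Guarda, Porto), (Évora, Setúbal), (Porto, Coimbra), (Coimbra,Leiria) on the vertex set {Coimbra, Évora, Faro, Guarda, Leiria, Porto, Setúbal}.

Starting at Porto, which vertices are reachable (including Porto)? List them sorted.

Start at Porto.
Its neighbours: Coimbra, Guarda, Leiria.
Then their neighbours: Évora.
Then next layer: Faro, Setúbal.
Every vertex is now reached.

Coimbra, Évora, Faro, Guarda, Leiria, Porto, Setúbal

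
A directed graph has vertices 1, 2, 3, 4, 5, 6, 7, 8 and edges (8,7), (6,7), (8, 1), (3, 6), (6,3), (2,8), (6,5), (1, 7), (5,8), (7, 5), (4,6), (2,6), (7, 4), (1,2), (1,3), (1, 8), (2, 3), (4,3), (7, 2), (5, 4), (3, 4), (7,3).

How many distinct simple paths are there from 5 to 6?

5→4→3→6
5→4→6
5→8→1→2→3→4→6
5→8→1→2→3→6
5→8→1→2→6
5→8→1→3→4→6
5→8→1→3→6
5→8→1→7→2→3→4→6
... and 13 more.

21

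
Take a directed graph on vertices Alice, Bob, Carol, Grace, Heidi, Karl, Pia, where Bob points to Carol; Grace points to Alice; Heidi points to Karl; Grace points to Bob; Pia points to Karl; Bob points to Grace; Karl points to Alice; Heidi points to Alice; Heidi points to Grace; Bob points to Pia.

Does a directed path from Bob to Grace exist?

Explore from Bob.
Distance 1: reach Carol, Grace, Pia.
Found Grace.

Yes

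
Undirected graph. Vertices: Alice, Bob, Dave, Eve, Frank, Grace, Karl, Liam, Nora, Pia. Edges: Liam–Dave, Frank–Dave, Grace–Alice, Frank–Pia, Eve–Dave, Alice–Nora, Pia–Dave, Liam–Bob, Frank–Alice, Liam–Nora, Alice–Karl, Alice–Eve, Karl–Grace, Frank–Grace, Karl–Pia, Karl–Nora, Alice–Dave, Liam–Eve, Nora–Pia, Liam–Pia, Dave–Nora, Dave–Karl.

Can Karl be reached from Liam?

Explore from Liam.
Distance 1: reach Bob, Dave, Eve, Nora, Pia.
Distance 2: reach Alice, Frank, Karl.
Found Karl.

Yes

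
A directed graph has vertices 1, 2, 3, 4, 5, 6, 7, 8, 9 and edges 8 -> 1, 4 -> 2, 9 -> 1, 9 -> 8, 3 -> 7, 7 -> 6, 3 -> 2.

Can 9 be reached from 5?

No

5 has no outgoing edges, so nothing is reachable from it.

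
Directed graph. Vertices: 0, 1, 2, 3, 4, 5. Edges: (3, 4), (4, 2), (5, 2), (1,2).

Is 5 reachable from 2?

2 has no outgoing edges, so nothing is reachable from it.

No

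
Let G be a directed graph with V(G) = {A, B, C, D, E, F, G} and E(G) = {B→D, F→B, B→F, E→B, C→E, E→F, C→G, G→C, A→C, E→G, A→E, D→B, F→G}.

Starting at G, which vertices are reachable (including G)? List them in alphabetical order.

Start at G.
Its neighbours: C.
Then their neighbours: E.
Then next layer: B, F.
Then next layer: D.
Nothing further is reachable.

B, C, D, E, F, G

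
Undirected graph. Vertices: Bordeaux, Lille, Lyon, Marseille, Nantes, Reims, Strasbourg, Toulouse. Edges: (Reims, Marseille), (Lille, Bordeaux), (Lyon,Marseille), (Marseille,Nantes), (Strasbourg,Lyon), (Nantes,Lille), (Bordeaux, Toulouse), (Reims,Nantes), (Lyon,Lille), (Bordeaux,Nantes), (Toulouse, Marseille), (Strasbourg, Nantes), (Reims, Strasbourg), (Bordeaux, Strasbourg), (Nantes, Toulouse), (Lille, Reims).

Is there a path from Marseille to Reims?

Explore from Marseille.
Distance 1: reach Lyon, Nantes, Reims, Toulouse.
Found Reims.

Yes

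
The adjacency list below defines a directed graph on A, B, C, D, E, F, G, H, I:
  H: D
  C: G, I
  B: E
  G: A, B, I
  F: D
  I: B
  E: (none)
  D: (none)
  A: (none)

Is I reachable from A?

A has no outgoing edges, so nothing is reachable from it.

No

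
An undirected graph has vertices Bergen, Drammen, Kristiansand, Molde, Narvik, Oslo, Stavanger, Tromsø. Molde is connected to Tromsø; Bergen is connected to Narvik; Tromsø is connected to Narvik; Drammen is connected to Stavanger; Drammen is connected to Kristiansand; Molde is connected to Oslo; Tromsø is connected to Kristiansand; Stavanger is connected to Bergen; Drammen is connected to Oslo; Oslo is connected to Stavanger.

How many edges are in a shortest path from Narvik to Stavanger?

2

Distance 0: Narvik.
Distance 1: Bergen, Tromsø.
Distance 2: Kristiansand, Molde, Stavanger — contains Stavanger.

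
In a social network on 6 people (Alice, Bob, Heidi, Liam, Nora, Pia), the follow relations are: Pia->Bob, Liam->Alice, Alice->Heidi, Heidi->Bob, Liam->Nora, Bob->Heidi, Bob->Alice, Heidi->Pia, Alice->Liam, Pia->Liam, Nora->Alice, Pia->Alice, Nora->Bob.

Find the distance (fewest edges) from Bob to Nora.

3

Distance 0: Bob.
Distance 1: Alice, Heidi.
Distance 2: Liam, Pia.
Distance 3: Nora — contains Nora.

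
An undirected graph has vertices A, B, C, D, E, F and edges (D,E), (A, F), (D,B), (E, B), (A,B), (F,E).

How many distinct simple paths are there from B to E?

3

B–A–F–E
B–D–E
B–E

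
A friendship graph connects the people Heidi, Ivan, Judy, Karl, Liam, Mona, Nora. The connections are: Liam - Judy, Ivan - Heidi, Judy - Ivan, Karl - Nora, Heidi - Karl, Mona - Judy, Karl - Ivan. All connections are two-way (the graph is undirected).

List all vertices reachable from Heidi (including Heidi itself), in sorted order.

Start at Heidi.
Its neighbours: Ivan, Karl.
Then their neighbours: Judy, Nora.
Then next layer: Liam, Mona.
Every vertex is now reached.

Heidi, Ivan, Judy, Karl, Liam, Mona, Nora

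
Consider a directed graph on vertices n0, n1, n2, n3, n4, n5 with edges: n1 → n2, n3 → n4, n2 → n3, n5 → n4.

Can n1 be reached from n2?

Explore from n2.
Distance 1: reach n3.
Distance 2: reach n4.
The search from n2 is exhausted; no directed path reaches n1.

No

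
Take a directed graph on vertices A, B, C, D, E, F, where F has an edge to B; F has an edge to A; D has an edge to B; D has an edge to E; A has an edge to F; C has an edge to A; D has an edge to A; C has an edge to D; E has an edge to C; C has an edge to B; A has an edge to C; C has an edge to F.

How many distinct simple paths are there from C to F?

C→A→F
C→D→A→F
C→F

3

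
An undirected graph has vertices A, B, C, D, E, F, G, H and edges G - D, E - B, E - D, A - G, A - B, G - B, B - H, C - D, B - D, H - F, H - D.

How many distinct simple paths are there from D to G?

D–B–A–G
D–B–G
D–E–B–A–G
D–E–B–G
D–G
D–H–B–A–G
D–H–B–G

7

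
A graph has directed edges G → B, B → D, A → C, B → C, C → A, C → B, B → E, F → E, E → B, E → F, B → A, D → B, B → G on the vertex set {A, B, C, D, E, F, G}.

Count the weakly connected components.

1

From A: component {A, B, C, D, E, F, G}.
That's 1 component.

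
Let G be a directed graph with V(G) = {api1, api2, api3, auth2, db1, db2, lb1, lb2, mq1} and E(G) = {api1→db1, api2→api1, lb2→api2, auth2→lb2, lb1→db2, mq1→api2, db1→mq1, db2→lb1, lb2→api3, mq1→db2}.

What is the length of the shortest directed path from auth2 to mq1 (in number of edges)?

5

Distance 0: auth2.
Distance 1: lb2.
Distance 2: api2, api3.
Distance 3: api1.
Distance 4: db1.
Distance 5: mq1 — contains mq1.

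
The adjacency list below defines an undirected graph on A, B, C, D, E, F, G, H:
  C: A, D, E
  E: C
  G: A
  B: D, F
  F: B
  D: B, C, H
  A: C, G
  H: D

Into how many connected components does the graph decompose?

1

From A: component {A, B, C, D, E, F, G, H}.
That's 1 component.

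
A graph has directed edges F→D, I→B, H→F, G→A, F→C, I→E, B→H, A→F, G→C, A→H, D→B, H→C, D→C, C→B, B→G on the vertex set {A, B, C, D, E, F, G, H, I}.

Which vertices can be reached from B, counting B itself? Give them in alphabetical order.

A, B, C, D, F, G, H

Start at B.
Its neighbours: G, H.
Then their neighbours: A, C, F.
Then next layer: D.
Nothing further is reachable.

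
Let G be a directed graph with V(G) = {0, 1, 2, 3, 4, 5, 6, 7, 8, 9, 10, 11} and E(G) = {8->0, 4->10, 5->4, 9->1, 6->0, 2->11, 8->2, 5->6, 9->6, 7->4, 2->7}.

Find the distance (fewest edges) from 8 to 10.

Distance 0: 8.
Distance 1: 0, 2.
Distance 2: 7, 11.
Distance 3: 4.
Distance 4: 10 — contains 10.

4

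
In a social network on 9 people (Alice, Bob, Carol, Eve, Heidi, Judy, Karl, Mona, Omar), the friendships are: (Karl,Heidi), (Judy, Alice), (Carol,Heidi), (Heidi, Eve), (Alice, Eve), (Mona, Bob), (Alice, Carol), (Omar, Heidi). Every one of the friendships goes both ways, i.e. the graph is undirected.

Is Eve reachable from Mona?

Explore from Mona.
Distance 1: reach Bob.
The search is exhausted without reaching Eve; it lies in a different component.

No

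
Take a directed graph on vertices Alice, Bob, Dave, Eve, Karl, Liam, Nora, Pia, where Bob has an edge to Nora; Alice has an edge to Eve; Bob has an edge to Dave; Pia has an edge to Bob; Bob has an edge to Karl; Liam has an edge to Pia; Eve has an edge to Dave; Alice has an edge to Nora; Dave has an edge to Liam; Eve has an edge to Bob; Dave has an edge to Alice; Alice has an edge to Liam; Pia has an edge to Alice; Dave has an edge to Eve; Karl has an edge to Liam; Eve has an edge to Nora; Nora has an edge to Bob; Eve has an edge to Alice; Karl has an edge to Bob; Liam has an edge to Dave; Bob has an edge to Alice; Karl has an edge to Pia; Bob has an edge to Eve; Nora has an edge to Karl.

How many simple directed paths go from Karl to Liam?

Karl→Bob→Alice→Eve→Dave→Liam
Karl→Bob→Alice→Liam
Karl→Bob→Dave→Alice→Liam
Karl→Bob→Dave→Eve→Alice→Liam
Karl→Bob→Dave→Liam
Karl→Bob→Eve→Alice→Liam
Karl→Bob→Eve→Dave→Alice→Liam
Karl→Bob→Eve→Dave→Liam
... and 15 more.

23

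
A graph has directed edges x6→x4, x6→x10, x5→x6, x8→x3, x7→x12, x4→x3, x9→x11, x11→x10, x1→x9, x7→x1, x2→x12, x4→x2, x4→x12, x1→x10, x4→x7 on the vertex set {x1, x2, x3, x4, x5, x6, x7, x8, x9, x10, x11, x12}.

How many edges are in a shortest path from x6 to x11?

5

Distance 0: x6.
Distance 1: x4, x10.
Distance 2: x2, x3, x7, x12.
Distance 3: x1.
Distance 4: x9.
Distance 5: x11 — contains x11.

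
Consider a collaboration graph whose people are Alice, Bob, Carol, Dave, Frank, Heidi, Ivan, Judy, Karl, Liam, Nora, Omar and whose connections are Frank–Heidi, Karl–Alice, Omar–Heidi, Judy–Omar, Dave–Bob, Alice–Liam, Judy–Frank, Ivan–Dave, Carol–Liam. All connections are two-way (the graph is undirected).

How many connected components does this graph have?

4

From Alice: component {Alice, Carol, Karl, Liam}.
From Bob: component {Bob, Dave, Ivan}.
From Frank: component {Frank, Heidi, Judy, Omar}.
From Nora: component {Nora}.
That's 4 components.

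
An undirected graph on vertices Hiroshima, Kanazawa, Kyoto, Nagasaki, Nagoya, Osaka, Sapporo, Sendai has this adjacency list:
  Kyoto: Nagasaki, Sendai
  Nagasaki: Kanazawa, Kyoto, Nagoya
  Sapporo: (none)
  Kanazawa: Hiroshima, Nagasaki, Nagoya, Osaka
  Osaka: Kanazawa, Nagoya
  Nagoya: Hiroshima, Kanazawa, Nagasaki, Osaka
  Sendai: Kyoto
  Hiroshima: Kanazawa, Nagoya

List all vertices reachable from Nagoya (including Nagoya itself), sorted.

Start at Nagoya.
Its neighbours: Hiroshima, Kanazawa, Nagasaki, Osaka.
Then their neighbours: Kyoto.
Then next layer: Sendai.
Nothing further is reachable.

Hiroshima, Kanazawa, Kyoto, Nagasaki, Nagoya, Osaka, Sendai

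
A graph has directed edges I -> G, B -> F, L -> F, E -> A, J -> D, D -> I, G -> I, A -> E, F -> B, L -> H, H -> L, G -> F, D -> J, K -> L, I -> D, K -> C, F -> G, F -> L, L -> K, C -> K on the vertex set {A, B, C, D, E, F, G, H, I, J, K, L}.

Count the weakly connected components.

2

From A: component {A, E}.
From B: component {B, C, D, F, G, H, I, J, K, L}.
That's 2 components.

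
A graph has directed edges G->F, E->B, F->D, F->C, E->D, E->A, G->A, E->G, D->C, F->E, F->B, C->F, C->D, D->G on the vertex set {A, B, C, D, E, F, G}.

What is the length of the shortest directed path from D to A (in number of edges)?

2

Distance 0: D.
Distance 1: C, G.
Distance 2: A, F — contains A.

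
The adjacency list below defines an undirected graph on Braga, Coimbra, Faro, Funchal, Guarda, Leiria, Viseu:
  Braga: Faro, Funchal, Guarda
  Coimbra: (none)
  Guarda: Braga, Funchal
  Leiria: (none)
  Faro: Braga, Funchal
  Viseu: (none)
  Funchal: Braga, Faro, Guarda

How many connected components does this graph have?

From Braga: component {Braga, Faro, Funchal, Guarda}.
From Coimbra: component {Coimbra}.
From Leiria: component {Leiria}.
From Viseu: component {Viseu}.
That's 4 components.

4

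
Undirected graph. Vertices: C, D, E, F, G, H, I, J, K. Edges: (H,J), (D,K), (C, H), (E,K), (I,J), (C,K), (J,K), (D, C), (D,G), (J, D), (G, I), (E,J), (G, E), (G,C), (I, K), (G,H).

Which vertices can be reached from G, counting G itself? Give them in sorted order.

Start at G.
Its neighbours: C, D, E, H, I.
Then their neighbours: J, K.
Nothing further is reachable.

C, D, E, G, H, I, J, K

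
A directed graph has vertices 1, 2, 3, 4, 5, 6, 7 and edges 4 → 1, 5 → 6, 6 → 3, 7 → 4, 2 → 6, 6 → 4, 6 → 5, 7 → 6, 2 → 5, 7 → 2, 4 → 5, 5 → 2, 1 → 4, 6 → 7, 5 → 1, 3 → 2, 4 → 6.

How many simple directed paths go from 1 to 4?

1

1→4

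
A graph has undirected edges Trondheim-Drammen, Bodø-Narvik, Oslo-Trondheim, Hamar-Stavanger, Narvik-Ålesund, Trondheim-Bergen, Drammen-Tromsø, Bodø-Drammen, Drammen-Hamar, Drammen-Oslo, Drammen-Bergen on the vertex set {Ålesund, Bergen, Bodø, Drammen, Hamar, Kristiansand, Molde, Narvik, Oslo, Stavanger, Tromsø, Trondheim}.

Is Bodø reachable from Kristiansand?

No

Kristiansand has no edges, so nothing is reachable from it.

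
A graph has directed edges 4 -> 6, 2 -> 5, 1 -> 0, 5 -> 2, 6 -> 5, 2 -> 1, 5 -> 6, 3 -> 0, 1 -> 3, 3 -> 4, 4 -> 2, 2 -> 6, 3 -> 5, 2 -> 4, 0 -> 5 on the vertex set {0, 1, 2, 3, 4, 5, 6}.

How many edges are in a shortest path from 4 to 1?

Distance 0: 4.
Distance 1: 2, 6.
Distance 2: 1, 5 — contains 1.

2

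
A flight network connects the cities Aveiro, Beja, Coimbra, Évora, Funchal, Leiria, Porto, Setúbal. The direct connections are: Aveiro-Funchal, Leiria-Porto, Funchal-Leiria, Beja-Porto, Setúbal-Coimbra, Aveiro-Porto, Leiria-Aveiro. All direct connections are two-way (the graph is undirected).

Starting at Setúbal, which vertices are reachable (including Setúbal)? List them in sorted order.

Coimbra, Setúbal

Start at Setúbal.
Its neighbours: Coimbra.
Nothing further is reachable.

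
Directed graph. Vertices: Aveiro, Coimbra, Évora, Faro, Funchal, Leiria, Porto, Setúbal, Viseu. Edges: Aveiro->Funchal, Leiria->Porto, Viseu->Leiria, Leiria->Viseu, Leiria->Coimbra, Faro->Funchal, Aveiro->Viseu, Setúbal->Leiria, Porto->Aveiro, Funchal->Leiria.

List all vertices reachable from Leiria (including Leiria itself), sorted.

Aveiro, Coimbra, Funchal, Leiria, Porto, Viseu

Start at Leiria.
Its neighbours: Coimbra, Porto, Viseu.
Then their neighbours: Aveiro.
Then next layer: Funchal.
Nothing further is reachable.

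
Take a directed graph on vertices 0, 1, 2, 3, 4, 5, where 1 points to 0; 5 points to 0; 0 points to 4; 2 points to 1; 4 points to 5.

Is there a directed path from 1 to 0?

Explore from 1.
Distance 1: reach 0.
Found 0.

Yes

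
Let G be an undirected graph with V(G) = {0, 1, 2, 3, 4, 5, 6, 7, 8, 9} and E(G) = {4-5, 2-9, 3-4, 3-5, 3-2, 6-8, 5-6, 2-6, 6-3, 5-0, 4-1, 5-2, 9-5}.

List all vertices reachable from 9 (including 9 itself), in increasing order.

0, 1, 2, 3, 4, 5, 6, 8, 9

Start at 9.
Its neighbours: 2, 5.
Then their neighbours: 0, 3, 4, 6.
Then next layer: 1, 8.
Nothing further is reachable.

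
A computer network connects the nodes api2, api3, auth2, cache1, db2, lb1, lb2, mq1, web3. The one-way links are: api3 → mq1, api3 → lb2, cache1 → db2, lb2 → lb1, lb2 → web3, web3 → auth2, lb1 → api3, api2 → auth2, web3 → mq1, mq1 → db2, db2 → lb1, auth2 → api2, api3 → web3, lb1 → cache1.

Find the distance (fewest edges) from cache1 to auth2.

Distance 0: cache1.
Distance 1: db2.
Distance 2: lb1.
Distance 3: api3.
Distance 4: lb2, mq1, web3.
Distance 5: auth2 — contains auth2.

5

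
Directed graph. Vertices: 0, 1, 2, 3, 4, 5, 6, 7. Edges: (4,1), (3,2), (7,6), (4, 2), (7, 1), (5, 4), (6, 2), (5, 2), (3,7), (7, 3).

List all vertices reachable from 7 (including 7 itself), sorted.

Start at 7.
Its neighbours: 1, 3, 6.
Then their neighbours: 2.
Nothing further is reachable.

1, 2, 3, 6, 7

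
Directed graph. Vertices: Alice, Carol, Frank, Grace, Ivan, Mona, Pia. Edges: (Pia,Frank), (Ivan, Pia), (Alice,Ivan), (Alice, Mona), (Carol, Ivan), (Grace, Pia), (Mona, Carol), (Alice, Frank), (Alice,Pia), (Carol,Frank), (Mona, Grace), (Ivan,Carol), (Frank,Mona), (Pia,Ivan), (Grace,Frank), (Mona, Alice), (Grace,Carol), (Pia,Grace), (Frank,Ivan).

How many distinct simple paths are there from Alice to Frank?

Alice→Frank
Alice→Ivan→Carol→Frank
Alice→Ivan→Pia→Frank
Alice→Ivan→Pia→Grace→Carol→Frank
Alice→Ivan→Pia→Grace→Frank
Alice→Mona→Carol→Frank
Alice→Mona→Carol→Ivan→Pia→Frank
Alice→Mona→Carol→Ivan→Pia→Grace→Frank
... and 9 more.

17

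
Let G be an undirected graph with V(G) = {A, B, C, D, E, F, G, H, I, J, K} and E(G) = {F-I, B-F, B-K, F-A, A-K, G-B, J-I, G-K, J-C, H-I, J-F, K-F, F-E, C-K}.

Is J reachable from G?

Yes

Explore from G.
Distance 1: reach B, K.
Distance 2: reach A, C, F.
Distance 3: reach E, I, J.
Found J.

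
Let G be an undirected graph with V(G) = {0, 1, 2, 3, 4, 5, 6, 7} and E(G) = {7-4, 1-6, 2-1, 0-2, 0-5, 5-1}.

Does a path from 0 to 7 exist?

No

Explore from 0.
Distance 1: reach 2, 5.
Distance 2: reach 1.
Distance 3: reach 6.
The search is exhausted without reaching 7; it lies in a different component.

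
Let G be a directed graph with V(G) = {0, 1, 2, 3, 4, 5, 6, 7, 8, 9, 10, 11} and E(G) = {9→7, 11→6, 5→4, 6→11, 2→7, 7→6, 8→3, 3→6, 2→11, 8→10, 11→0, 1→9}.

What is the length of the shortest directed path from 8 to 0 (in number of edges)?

4

Distance 0: 8.
Distance 1: 3, 10.
Distance 2: 6.
Distance 3: 11.
Distance 4: 0 — contains 0.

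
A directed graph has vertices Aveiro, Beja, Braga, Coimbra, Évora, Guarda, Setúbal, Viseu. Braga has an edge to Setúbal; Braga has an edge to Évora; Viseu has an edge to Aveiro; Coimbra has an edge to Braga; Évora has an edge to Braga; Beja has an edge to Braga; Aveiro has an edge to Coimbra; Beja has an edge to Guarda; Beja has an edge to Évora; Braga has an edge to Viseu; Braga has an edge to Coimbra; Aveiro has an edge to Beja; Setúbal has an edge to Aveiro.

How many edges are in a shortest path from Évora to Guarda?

Distance 0: Évora.
Distance 1: Braga.
Distance 2: Coimbra, Setúbal, Viseu.
Distance 3: Aveiro.
Distance 4: Beja.
Distance 5: Guarda — contains Guarda.

5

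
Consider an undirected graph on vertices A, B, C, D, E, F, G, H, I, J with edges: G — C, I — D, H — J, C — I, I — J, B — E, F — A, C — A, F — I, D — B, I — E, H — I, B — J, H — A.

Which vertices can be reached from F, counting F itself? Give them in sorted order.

A, B, C, D, E, F, G, H, I, J

Start at F.
Its neighbours: A, I.
Then their neighbours: C, D, E, H, J.
Then next layer: B, G.
Every vertex is now reached.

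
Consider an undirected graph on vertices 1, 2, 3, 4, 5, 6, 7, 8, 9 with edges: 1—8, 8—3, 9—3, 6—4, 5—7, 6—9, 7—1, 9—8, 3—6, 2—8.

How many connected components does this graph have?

1

From 1: component {1, 2, 3, 4, 5, 6, 7, 8, 9}.
That's 1 component.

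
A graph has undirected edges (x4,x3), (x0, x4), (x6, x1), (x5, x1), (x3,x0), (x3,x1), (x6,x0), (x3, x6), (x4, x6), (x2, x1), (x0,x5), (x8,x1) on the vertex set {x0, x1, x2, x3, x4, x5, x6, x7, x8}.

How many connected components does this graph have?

2

From x0: component {x0, x1, x2, x3, x4, x5, x6, x8}.
From x7: component {x7}.
That's 2 components.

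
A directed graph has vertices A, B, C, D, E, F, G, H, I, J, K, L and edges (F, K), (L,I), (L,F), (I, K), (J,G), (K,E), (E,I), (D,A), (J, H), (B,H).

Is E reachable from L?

Explore from L.
Distance 1: reach F, I.
Distance 2: reach K.
Distance 3: reach E.
Found E.

Yes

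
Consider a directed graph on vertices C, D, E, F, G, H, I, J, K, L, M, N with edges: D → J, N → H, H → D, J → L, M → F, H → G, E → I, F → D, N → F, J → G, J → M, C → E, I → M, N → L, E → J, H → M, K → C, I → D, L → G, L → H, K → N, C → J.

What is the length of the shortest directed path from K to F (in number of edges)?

Distance 0: K.
Distance 1: C, N.
Distance 2: E, F, H, J, L — contains F.

2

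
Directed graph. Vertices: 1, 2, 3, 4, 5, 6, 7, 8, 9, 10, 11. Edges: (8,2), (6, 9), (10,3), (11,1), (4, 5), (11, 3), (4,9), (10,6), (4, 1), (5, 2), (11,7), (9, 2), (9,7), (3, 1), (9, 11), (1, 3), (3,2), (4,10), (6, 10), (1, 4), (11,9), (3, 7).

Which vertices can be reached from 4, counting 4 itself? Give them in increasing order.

Start at 4.
Its neighbours: 1, 5, 9, 10.
Then their neighbours: 2, 3, 6, 7, 11.
Nothing further is reachable.

1, 2, 3, 4, 5, 6, 7, 9, 10, 11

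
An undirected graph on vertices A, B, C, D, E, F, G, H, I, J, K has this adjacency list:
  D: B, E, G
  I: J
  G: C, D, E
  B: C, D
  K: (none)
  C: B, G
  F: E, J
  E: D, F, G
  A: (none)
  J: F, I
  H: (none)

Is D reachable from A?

A has no edges, so nothing is reachable from it.

No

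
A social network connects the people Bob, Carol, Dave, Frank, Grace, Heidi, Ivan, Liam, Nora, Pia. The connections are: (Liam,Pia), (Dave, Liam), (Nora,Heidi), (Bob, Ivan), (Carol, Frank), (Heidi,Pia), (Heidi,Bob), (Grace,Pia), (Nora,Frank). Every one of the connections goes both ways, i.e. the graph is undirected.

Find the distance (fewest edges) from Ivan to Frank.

Distance 0: Ivan.
Distance 1: Bob.
Distance 2: Heidi.
Distance 3: Nora, Pia.
Distance 4: Frank, Grace, Liam — contains Frank.

4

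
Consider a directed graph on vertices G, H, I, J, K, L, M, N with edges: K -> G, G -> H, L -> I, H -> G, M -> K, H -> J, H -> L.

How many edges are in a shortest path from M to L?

4

Distance 0: M.
Distance 1: K.
Distance 2: G.
Distance 3: H.
Distance 4: J, L — contains L.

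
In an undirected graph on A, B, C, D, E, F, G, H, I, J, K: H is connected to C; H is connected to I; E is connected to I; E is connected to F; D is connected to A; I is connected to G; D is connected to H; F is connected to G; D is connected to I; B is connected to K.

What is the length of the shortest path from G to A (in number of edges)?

3

Distance 0: G.
Distance 1: F, I.
Distance 2: D, E, H.
Distance 3: A, C — contains A.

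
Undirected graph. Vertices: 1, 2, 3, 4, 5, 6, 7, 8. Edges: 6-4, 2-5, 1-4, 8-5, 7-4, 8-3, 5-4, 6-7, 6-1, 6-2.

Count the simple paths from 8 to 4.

8–5–2–6–1–4
8–5–2–6–4
8–5–2–6–7–4
8–5–4

4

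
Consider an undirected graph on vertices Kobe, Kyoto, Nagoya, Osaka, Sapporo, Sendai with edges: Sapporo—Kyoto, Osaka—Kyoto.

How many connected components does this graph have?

4

From Kobe: component {Kobe}.
From Kyoto: component {Kyoto, Osaka, Sapporo}.
From Nagoya: component {Nagoya}.
From Sendai: component {Sendai}.
That's 4 components.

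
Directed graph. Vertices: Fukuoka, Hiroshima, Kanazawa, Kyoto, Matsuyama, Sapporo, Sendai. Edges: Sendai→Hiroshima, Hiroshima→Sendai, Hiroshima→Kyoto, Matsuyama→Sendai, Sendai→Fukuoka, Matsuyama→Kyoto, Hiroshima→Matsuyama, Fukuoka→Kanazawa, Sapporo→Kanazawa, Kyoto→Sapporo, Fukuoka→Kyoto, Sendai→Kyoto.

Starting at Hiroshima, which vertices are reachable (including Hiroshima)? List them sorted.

Start at Hiroshima.
Its neighbours: Kyoto, Matsuyama, Sendai.
Then their neighbours: Fukuoka, Sapporo.
Then next layer: Kanazawa.
Every vertex is now reached.

Fukuoka, Hiroshima, Kanazawa, Kyoto, Matsuyama, Sapporo, Sendai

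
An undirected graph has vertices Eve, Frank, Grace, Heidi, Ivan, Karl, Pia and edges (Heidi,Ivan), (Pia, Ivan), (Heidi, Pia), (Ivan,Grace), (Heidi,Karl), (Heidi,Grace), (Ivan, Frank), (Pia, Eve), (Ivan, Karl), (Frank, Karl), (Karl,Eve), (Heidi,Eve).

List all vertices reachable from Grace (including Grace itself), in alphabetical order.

Start at Grace.
Its neighbours: Heidi, Ivan.
Then their neighbours: Eve, Frank, Karl, Pia.
Every vertex is now reached.

Eve, Frank, Grace, Heidi, Ivan, Karl, Pia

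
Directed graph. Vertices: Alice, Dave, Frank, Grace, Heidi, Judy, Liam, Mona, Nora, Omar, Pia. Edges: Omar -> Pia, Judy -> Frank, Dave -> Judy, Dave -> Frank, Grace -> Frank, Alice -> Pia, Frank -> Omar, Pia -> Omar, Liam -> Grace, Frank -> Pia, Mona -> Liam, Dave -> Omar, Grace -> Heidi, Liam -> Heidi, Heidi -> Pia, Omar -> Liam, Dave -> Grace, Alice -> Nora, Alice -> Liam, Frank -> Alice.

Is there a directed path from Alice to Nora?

Explore from Alice.
Distance 1: reach Liam, Nora, Pia.
Found Nora.

Yes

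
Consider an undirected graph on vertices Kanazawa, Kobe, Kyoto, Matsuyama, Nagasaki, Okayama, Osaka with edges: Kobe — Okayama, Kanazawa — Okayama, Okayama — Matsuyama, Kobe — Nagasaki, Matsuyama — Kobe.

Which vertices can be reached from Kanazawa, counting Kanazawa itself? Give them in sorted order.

Kanazawa, Kobe, Matsuyama, Nagasaki, Okayama

Start at Kanazawa.
Its neighbours: Okayama.
Then their neighbours: Kobe, Matsuyama.
Then next layer: Nagasaki.
Nothing further is reachable.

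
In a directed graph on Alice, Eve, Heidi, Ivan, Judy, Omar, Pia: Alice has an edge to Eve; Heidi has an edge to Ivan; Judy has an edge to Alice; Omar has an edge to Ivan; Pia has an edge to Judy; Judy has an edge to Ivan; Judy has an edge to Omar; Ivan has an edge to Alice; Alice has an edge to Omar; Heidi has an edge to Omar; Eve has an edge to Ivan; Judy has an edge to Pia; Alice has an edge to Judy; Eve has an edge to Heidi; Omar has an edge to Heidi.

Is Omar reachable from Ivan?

Explore from Ivan.
Distance 1: reach Alice.
Distance 2: reach Eve, Judy, Omar.
Found Omar.

Yes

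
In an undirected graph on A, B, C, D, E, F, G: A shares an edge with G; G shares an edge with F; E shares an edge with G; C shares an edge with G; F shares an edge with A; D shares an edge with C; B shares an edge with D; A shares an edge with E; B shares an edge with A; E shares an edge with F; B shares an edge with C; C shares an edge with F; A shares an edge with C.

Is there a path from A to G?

Explore from A.
Distance 1: reach B, C, E, F, G.
Found G.

Yes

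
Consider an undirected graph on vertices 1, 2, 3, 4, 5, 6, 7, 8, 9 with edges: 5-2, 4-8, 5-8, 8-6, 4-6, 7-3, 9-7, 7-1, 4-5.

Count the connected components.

2

From 1: component {1, 3, 7, 9}.
From 2: component {2, 4, 5, 6, 8}.
That's 2 components.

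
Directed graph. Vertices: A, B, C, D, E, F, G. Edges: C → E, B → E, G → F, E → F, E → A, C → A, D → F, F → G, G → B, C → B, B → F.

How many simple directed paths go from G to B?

G→B

1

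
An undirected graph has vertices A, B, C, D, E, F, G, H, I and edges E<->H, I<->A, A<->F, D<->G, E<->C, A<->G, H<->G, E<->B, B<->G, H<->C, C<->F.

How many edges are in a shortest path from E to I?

4

Distance 0: E.
Distance 1: B, C, H.
Distance 2: F, G.
Distance 3: A, D.
Distance 4: I — contains I.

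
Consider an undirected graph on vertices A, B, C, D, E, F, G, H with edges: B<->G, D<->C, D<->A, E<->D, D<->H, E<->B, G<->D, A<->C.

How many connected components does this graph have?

2

From A: component {A, B, C, D, E, G, H}.
From F: component {F}.
That's 2 components.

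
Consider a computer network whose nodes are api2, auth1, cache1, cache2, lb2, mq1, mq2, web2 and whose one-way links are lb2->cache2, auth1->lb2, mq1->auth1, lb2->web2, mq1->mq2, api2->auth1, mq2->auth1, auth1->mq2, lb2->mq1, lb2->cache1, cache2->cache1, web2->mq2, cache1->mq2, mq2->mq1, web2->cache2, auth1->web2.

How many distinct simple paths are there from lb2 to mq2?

lb2→cache1→mq2
lb2→cache2→cache1→mq2
lb2→mq1→auth1→mq2
lb2→mq1→auth1→web2→cache2→cache1→mq2
lb2→mq1→auth1→web2→mq2
lb2→mq1→mq2
lb2→web2→cache2→cache1→mq2
lb2→web2→mq2

8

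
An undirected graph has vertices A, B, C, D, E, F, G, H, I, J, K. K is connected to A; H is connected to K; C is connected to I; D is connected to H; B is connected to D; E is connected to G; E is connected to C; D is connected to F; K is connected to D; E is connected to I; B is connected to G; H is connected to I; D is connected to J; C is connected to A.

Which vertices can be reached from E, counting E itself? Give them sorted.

Start at E.
Its neighbours: C, G, I.
Then their neighbours: A, B, H.
Then next layer: D, K.
Then next layer: F, J.
Every vertex is now reached.

A, B, C, D, E, F, G, H, I, J, K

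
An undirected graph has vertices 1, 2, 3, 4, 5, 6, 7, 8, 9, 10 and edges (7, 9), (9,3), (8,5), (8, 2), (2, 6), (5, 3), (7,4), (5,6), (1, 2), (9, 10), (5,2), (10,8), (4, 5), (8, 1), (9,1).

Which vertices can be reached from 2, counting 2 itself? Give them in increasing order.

Start at 2.
Its neighbours: 1, 5, 6, 8.
Then their neighbours: 3, 4, 9, 10.
Then next layer: 7.
Every vertex is now reached.

1, 2, 3, 4, 5, 6, 7, 8, 9, 10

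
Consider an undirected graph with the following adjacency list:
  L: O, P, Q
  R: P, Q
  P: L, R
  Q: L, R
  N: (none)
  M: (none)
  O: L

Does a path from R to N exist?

No

Explore from R.
Distance 1: reach P, Q.
Distance 2: reach L.
Distance 3: reach O.
The search is exhausted without reaching N; it lies in a different component.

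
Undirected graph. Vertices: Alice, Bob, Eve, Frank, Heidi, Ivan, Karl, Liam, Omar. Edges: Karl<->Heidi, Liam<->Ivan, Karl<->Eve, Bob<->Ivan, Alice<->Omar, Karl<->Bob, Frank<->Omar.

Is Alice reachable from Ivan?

No

Explore from Ivan.
Distance 1: reach Bob, Liam.
Distance 2: reach Karl.
Distance 3: reach Eve, Heidi.
The search is exhausted without reaching Alice; it lies in a different component.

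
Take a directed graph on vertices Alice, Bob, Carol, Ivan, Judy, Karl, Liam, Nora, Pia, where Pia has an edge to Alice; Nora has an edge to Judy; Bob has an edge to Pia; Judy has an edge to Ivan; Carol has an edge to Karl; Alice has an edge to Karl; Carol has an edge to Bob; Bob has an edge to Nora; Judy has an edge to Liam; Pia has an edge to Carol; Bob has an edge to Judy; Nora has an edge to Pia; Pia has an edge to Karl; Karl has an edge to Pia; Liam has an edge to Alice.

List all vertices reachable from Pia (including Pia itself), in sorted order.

Alice, Bob, Carol, Ivan, Judy, Karl, Liam, Nora, Pia

Start at Pia.
Its neighbours: Alice, Carol, Karl.
Then their neighbours: Bob.
Then next layer: Judy, Nora.
Then next layer: Ivan, Liam.
Every vertex is now reached.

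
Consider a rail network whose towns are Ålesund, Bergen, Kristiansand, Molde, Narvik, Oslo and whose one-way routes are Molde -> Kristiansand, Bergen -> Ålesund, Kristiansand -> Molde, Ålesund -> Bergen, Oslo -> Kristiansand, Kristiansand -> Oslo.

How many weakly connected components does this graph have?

From Ålesund: component {Ålesund, Bergen}.
From Kristiansand: component {Kristiansand, Molde, Oslo}.
From Narvik: component {Narvik}.
That's 3 components.

3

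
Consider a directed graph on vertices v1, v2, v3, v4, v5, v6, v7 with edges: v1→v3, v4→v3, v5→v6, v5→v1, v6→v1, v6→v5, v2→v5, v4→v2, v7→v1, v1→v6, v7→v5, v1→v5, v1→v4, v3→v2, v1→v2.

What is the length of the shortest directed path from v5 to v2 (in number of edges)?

2

Distance 0: v5.
Distance 1: v1, v6.
Distance 2: v2, v3, v4 — contains v2.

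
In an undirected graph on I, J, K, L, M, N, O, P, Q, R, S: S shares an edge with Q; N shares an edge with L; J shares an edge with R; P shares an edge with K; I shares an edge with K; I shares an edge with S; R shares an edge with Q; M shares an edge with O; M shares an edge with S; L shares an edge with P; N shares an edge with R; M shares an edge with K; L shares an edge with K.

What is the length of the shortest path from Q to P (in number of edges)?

4

Distance 0: Q.
Distance 1: R, S.
Distance 2: I, J, M, N.
Distance 3: K, L, O.
Distance 4: P — contains P.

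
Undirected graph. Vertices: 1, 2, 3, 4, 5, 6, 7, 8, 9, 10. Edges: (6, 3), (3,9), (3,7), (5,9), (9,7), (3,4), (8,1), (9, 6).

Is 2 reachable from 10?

No

10 has no edges, so nothing is reachable from it.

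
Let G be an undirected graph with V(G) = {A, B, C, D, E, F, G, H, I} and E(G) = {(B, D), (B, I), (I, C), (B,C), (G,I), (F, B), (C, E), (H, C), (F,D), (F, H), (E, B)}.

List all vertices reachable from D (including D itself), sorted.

B, C, D, E, F, G, H, I

Start at D.
Its neighbours: B, F.
Then their neighbours: C, E, H, I.
Then next layer: G.
Nothing further is reachable.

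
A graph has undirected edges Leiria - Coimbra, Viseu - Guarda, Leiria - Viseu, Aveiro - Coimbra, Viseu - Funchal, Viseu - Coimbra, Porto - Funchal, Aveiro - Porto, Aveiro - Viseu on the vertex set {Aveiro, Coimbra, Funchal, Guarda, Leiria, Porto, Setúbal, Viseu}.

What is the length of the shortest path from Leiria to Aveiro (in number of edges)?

Distance 0: Leiria.
Distance 1: Coimbra, Viseu.
Distance 2: Aveiro, Funchal, Guarda — contains Aveiro.

2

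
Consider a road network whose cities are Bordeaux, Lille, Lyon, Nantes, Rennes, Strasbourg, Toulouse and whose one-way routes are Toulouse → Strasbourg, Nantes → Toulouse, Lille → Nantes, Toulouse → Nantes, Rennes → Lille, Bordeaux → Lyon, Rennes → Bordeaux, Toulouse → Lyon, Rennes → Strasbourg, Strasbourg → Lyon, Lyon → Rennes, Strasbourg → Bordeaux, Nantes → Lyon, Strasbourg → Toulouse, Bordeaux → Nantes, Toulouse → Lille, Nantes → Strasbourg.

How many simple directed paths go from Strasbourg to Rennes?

Strasbourg→Bordeaux→Lyon→Rennes
Strasbourg→Bordeaux→Nantes→Lyon→Rennes
Strasbourg→Bordeaux→Nantes→Toulouse→Lyon→Rennes
Strasbourg→Lyon→Rennes
Strasbourg→Toulouse→Lille→Nantes→Lyon→Rennes
Strasbourg→Toulouse→Lyon→Rennes
Strasbourg→Toulouse→Nantes→Lyon→Rennes

7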